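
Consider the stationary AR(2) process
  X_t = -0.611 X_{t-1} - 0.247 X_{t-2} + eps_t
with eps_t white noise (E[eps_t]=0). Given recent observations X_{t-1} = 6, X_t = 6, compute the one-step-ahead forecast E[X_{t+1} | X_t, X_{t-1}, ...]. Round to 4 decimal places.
E[X_{t+1} \mid \mathcal F_t] = -5.1480

For an AR(p) model X_t = c + sum_i phi_i X_{t-i} + eps_t, the
one-step-ahead conditional mean is
  E[X_{t+1} | X_t, ...] = c + sum_i phi_i X_{t+1-i}.
Substitute known values:
  E[X_{t+1} | ...] = (-0.611) * (6) + (-0.247) * (6)
                   = -5.1480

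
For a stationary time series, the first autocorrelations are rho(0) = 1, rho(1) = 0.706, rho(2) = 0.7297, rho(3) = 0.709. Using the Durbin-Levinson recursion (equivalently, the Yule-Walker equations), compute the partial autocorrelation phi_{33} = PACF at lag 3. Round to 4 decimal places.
\phi_{33} = 0.2680

The PACF at lag k is phi_{kk}, the last component of the solution
to the Yule-Walker system G_k phi = r_k where
  (G_k)_{ij} = rho(|i - j|), (r_k)_i = rho(i), i,j = 1..k.
Equivalently, Durbin-Levinson gives phi_{kk} iteratively:
  phi_{11} = rho(1)
  phi_{kk} = [rho(k) - sum_{j=1..k-1} phi_{k-1,j} rho(k-j)]
            / [1 - sum_{j=1..k-1} phi_{k-1,j} rho(j)],
  phi_{k,j} = phi_{k-1,j} - phi_{kk} phi_{k-1,k-j},  j = 1..k-1.
Step k = 1:
  phi_11 = rho(1) = 0.706.
Step k = 2:
  phi_22 = [rho(2) - phi_11 rho(1)] / [1 - phi_11 rho(1)] = [0.7297 - (0.706)(0.706)] / [1 - (0.706)(0.706)]
         = 0.231264 / 0.501564 = 0.461086.
  Update: phi_21 = phi_11 - phi_22 phi_11 = 0.706 - (0.461086)(0.706) = 0.380473.
Step k = 3:
  phi_33 = [rho(3) - phi_21 rho(2) - phi_22 rho(1)] / [1 - phi_21 rho(1) - phi_22 rho(2)]
    numerator   = 0.709 - (0.380473)(0.7297) - (0.461086)(0.706) = 0.10584198
    denominator = 1 - (0.380473)(0.706) - (0.461086)(0.7297) = 0.39493147
  phi_33 = 0.10584198 / 0.39493147 = 0.268.
Therefore phi_{33} = 0.2680.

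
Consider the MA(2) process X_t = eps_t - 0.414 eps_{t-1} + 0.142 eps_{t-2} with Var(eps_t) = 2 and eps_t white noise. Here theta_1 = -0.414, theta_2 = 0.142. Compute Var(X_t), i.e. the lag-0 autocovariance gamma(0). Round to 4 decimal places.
\gamma(0) = 2.3831

For an MA(q) process X_t = eps_t + sum_i theta_i eps_{t-i} with
Var(eps_t) = sigma^2, the variance is
  gamma(0) = sigma^2 * (1 + sum_i theta_i^2).
  sum_i theta_i^2 = (-0.414)^2 + (0.142)^2 = 0.171396 + 0.020164 = 0.19156.
  gamma(0) = 2 * (1 + 0.19156) = 2 * 1.19156 = 2.38312, which rounds to 2.3831.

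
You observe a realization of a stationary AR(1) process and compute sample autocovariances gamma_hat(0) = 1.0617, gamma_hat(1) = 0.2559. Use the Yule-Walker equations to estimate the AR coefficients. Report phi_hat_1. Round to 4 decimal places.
\hat\phi_{1} = 0.2410

The Yule-Walker equations for an AR(p) process read, in matrix form,
  Gamma_p phi = r_p,   with   (Gamma_p)_{ij} = gamma(|i - j|),
                       (r_p)_i = gamma(i),   i,j = 1..p.
Substitute the sample gammas (Toeplitz matrix and right-hand side of size 1):
  Gamma_p = [[1.0617]]
  r_p     = [0.2559]
With p = 1 this is the single equation gamma(0) phi_1 = gamma(1):
  phi_hat_1 = gamma(1) / gamma(0) = 0.2559 / 1.0617 = 0.2410.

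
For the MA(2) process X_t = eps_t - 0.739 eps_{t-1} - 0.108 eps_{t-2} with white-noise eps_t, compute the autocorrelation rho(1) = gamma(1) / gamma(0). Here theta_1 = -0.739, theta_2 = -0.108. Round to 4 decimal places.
\rho(1) = -0.4232

For an MA(q) process with theta_0 = 1, the autocovariance is
  gamma(k) = sigma^2 * sum_{i=0..q-k} theta_i * theta_{i+k},
and rho(k) = gamma(k) / gamma(0). Sigma^2 cancels.
  numerator   = (1)*(-0.739) + (-0.739)*(-0.108) = -0.659188.
  denominator = (1)^2 + (-0.739)^2 + (-0.108)^2 = 1.557785.
  rho(1) = -0.659188 / 1.557785 = -0.4232.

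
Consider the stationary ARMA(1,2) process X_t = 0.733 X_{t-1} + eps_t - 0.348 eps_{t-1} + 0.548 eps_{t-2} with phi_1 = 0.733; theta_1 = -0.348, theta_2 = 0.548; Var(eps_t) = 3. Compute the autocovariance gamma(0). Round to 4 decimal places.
\gamma(0) = 7.9134

Multiply the model equation by X_{t-k} and take expectations. With theta_0 = psi_0 = 1 and psi_j the MA(infinity) weights, this gives
  gamma(k) - sum_i phi_i gamma(k-i) = c_k,
  c_k = sigma^2 * sum_{j=k..q} theta_j psi_{j-k}   (c_k = 0 for k > q),
using gamma(-m) = gamma(m).
psi-weights needed (psi_j = theta_j + sum_i phi_i psi_{j-i}):
  psi_1 = theta_1 + phi_1 = -0.348 + (0.733) = 0.385
  psi_2 = theta_2 + phi_1 psi_1 = 0.548 + (0.733)(0.385) = 0.830205
Right-hand sides:
  c_0 = sigma^2 (1 + theta_1 psi_1 + theta_2 psi_2) = 3 * (1 + (-0.348)(0.385) + (0.548)(0.830205)) = 3 * 1.320972 = 3.962917
  c_1 = sigma^2 (theta_1 + theta_2 psi_1) = 3 * (-0.348 + (0.548)(0.385)) = -0.41106
  c_2 = sigma^2 theta_2 = 3 * (0.548) = 1.644
Equations for k = 0 and k = 1 (AR order 1):
  gamma(0) = phi_1 gamma(1) + c_0
  gamma(1) = phi_1 gamma(0) + c_1
Substituting the second into the first: gamma(0) (1 - phi_1^2) = c_0 + phi_1 c_1, so
  gamma(0) = (c_0 + phi_1 c_1) / (1 - phi_1^2) = (3.962917 + (0.733)(-0.41106)) / (1 - (0.733)^2) = 3.66161 / 0.462711 = 7.913384.
Therefore gamma(0) = 7.9134 (to 4 decimal places).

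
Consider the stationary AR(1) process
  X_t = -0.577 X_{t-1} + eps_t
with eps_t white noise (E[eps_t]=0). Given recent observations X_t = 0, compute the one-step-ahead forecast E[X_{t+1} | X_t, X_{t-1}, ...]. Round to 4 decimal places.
E[X_{t+1} \mid \mathcal F_t] = 0.0000

For an AR(p) model X_t = c + sum_i phi_i X_{t-i} + eps_t, the
one-step-ahead conditional mean is
  E[X_{t+1} | X_t, ...] = c + sum_i phi_i X_{t+1-i}.
Substitute known values:
  E[X_{t+1} | ...] = (-0.577) * (0)
                   = 0.0000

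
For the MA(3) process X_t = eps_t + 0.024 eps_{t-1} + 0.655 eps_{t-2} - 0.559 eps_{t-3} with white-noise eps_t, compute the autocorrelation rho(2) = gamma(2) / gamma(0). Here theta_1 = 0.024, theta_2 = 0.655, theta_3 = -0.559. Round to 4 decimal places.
\rho(2) = 0.3683

For an MA(q) process with theta_0 = 1, the autocovariance is
  gamma(k) = sigma^2 * sum_{i=0..q-k} theta_i * theta_{i+k},
and rho(k) = gamma(k) / gamma(0). Sigma^2 cancels.
  numerator   = (1)*(0.655) + (0.024)*(-0.559) = 0.641584.
  denominator = (1)^2 + (0.024)^2 + (0.655)^2 + (-0.559)^2 = 1.742082.
  rho(2) = 0.641584 / 1.742082 = 0.3683.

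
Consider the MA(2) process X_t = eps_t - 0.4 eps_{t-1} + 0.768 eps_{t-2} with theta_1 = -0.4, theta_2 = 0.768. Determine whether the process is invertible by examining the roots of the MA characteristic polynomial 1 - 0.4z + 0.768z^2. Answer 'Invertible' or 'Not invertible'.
\text{Invertible}

The MA(q) characteristic polynomial is P(z) = 1 - 0.4z + 0.768z^2.
Invertibility requires all roots to lie outside the unit circle, i.e. |z| > 1 for every root.
Set 1 + (-0.4) z + (0.768) z^2 = 0, i.e. a z^2 + b z + c = 0 with a = 0.768, b = -0.4, c = 1.
Discriminant D = b^2 - 4ac = (-0.4)^2 - 4*(0.768)*1 = 0.16 - (3.072) = -2.912.
D < 0, so the roots are the complex-conjugate pair z = (-b +/- i sqrt(-D)) / (2a) = 0.2604 +/- 1.111i.
For a conjugate pair |z|^2 = z * conj(z) = (product of roots) = c/a = 1/(0.768) = 1.302083, so |z| = sqrt(1.302083) = 1.1411 for both roots.
Moduli of all roots: 1.1411, 1.1411.
All moduli strictly greater than 1? Yes.
Verdict: Invertible.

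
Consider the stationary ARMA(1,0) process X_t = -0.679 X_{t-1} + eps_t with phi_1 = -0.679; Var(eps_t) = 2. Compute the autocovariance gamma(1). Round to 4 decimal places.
\gamma(1) = -2.5197

Multiply the model equation by X_{t-k} and take expectations. With theta_0 = psi_0 = 1 and psi_j the MA(infinity) weights, this gives
  gamma(k) - sum_i phi_i gamma(k-i) = c_k,
  c_k = sigma^2 * sum_{j=k..q} theta_j psi_{j-k}   (c_k = 0 for k > q),
using gamma(-m) = gamma(m).
Pure AR (q = 0): c_0 = sigma^2 = 2, c_k = 0 for k >= 1.
Equations for k = 0 and k = 1 (AR order 1):
  gamma(0) = phi_1 gamma(1) + c_0
  gamma(1) = phi_1 gamma(0) + c_1
Substituting the second into the first: gamma(0) (1 - phi_1^2) = c_0 + phi_1 c_1, so
  gamma(0) = c_0 / (1 - phi_1^2) = 2 / (1 - (-0.679)^2) = 2 / 0.538959 = 3.710857.
  gamma(1) = phi_1 gamma(0) = (-0.679)(3.710857) = -2.519672.
Therefore gamma(1) = -2.5197 (to 4 decimal places).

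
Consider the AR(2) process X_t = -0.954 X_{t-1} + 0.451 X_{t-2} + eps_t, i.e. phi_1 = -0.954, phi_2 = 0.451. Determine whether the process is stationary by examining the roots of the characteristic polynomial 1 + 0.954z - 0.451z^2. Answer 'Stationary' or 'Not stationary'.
\text{Not stationary}

The AR(p) characteristic polynomial is P(z) = 1 + 0.954z - 0.451z^2.
Stationarity requires all roots to lie outside the unit circle, i.e. |z| > 1 for every root.
Set 1 + (0.954) z + (-0.451) z^2 = 0, i.e. a z^2 + b z + c = 0 with a = -0.451, b = 0.954, c = 1.
Discriminant D = b^2 - 4ac = (0.954)^2 - 4*(-0.451)*1 = 0.910116 - (-1.804) = 2.714116.
D >= 0, so the roots are real: z = (-b +/- sqrt(D)) / (2a) = (-0.954 +/- 1.647457) / (-0.902).
  z_1 = (-0.954 + 1.647457) / (-0.902) = -0.7688,   |z_1| = 0.7688.
  z_2 = (-0.954 - 1.647457) / (-0.902) = 2.8841,   |z_2| = 2.8841.
Moduli of all roots: 0.7688, 2.8841.
All moduli strictly greater than 1? No.
Verdict: Not stationary.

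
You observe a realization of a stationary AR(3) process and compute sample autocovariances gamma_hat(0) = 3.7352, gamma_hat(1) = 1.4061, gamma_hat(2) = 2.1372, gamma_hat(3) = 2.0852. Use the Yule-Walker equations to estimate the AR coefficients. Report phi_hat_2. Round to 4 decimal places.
\hat\phi_{2} = 0.4250

The Yule-Walker equations for an AR(p) process read, in matrix form,
  Gamma_p phi = r_p,   with   (Gamma_p)_{ij} = gamma(|i - j|),
                       (r_p)_i = gamma(i),   i,j = 1..p.
Substitute the sample gammas (Toeplitz matrix and right-hand side of size 3):
  Gamma_p = [[3.7352, 1.4061, 2.1372], [1.4061, 3.7352, 1.4061], [2.1372, 1.4061, 3.7352]]
  r_p     = [1.4061, 2.1372, 2.0852]
Written out (R1..R3):
  (R1) 3.7352 phi_1 + 1.4061 phi_2 + 2.1372 phi_3 = 1.4061
  (R2) 1.4061 phi_1 + 3.7352 phi_2 + 1.4061 phi_3 = 2.1372
  (R3) 2.1372 phi_1 + 1.4061 phi_2 + 3.7352 phi_3 = 2.0852
Gaussian elimination:
  R2 <- R2 - (1.4061/3.7352) R1 = R2 - (0.376446) R1:  3.20588 phi_2 + 0.60156 phi_3 = 1.60788
  R3 <- R3 - (2.1372/3.7352) R1 = R3 - (0.572178) R1:  0.60156 phi_2 + 2.512341 phi_3 = 1.28066
  R3 <- R3 - (0.60156/3.20588) R2 = R3 - (0.187643) R2:  2.399462 phi_3 = 0.978953
Back-substitution:
  phi_hat_3 = 0.978953 / 2.399462 = 0.407989
  phi_hat_2 = (1.60788 - (0.60156)(0.407989)) / 3.20588 = 0.424985
  phi_hat_1 = (1.4061 - (1.4061)(0.424985) - (2.1372)(0.407989)) / 3.7352 = -0.01698
So phi_hat = [-0.0170, 0.4250, 0.4080].
Therefore phi_hat_2 = 0.4250.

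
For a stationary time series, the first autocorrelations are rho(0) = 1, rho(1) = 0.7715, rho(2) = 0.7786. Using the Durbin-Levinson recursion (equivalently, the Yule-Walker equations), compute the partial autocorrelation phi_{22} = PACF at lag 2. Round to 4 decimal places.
\phi_{22} = 0.4530

The PACF at lag k is phi_{kk}, the last component of the solution
to the Yule-Walker system G_k phi = r_k where
  (G_k)_{ij} = rho(|i - j|), (r_k)_i = rho(i), i,j = 1..k.
Equivalently, Durbin-Levinson gives phi_{kk} iteratively:
  phi_{11} = rho(1)
  phi_{kk} = [rho(k) - sum_{j=1..k-1} phi_{k-1,j} rho(k-j)]
            / [1 - sum_{j=1..k-1} phi_{k-1,j} rho(j)],
  phi_{k,j} = phi_{k-1,j} - phi_{kk} phi_{k-1,k-j},  j = 1..k-1.
Step k = 1:
  phi_11 = rho(1) = 0.7715.
Step k = 2:
  phi_22 = [rho(2) - phi_11 rho(1)] / [1 - phi_11 rho(1)] = [0.7786 - (0.7715)(0.7715)] / [1 - (0.7715)(0.7715)]
         = 0.18338775 / 0.40478775 = 0.453.
Therefore phi_{22} = 0.4530.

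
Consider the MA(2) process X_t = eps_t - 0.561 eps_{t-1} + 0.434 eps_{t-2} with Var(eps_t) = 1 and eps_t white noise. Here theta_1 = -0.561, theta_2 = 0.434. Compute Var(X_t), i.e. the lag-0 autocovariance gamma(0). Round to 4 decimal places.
\gamma(0) = 1.5031

For an MA(q) process X_t = eps_t + sum_i theta_i eps_{t-i} with
Var(eps_t) = sigma^2, the variance is
  gamma(0) = sigma^2 * (1 + sum_i theta_i^2).
  sum_i theta_i^2 = (-0.561)^2 + (0.434)^2 = 0.314721 + 0.188356 = 0.503077.
  gamma(0) = 1 * (1 + 0.503077) = 1 * 1.503077 = 1.503077, which rounds to 1.5031.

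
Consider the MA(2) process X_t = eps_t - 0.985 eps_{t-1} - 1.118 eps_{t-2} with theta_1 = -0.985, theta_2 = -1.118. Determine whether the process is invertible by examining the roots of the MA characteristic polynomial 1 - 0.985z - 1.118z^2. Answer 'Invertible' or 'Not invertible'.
\text{Not invertible}

The MA(q) characteristic polynomial is P(z) = 1 - 0.985z - 1.118z^2.
Invertibility requires all roots to lie outside the unit circle, i.e. |z| > 1 for every root.
Set 1 + (-0.985) z + (-1.118) z^2 = 0, i.e. a z^2 + b z + c = 0 with a = -1.118, b = -0.985, c = 1.
Discriminant D = b^2 - 4ac = (-0.985)^2 - 4*(-1.118)*1 = 0.970225 - (-4.472) = 5.442225.
D >= 0, so the roots are real: z = (-b +/- sqrt(D)) / (2a) = (0.985 +/- 2.332858) / (-2.236).
  z_1 = (0.985 + 2.332858) / (-2.236) = -1.4838,   |z_1| = 1.4838.
  z_2 = (0.985 - 2.332858) / (-2.236) = 0.6028,   |z_2| = 0.6028.
Moduli of all roots: 1.4838, 0.6028.
All moduli strictly greater than 1? No.
Verdict: Not invertible.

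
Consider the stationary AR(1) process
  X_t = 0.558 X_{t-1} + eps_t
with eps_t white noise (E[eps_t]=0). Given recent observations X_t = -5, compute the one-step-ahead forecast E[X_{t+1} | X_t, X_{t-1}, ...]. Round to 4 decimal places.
E[X_{t+1} \mid \mathcal F_t] = -2.7900

For an AR(p) model X_t = c + sum_i phi_i X_{t-i} + eps_t, the
one-step-ahead conditional mean is
  E[X_{t+1} | X_t, ...] = c + sum_i phi_i X_{t+1-i}.
Substitute known values:
  E[X_{t+1} | ...] = (0.558) * (-5)
                   = -2.7900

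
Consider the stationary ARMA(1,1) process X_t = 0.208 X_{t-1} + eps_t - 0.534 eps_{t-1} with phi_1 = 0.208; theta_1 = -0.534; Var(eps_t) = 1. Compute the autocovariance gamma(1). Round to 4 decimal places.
\gamma(1) = -0.3029

Multiply the model equation by X_{t-k} and take expectations. With theta_0 = psi_0 = 1 and psi_j the MA(infinity) weights, this gives
  gamma(k) - sum_i phi_i gamma(k-i) = c_k,
  c_k = sigma^2 * sum_{j=k..q} theta_j psi_{j-k}   (c_k = 0 for k > q),
using gamma(-m) = gamma(m).
psi-weights needed (psi_j = theta_j + sum_i phi_i psi_{j-i}):
  psi_1 = theta_1 + phi_1 = -0.534 + (0.208) = -0.326
Right-hand sides:
  c_0 = sigma^2 (1 + theta_1 psi_1) = 1 * (1 + (-0.534)(-0.326)) = 1 * 1.174084 = 1.174084
  c_1 = sigma^2 theta_1 = 1 * (-0.534) = -0.534
  c_2 = 0
Equations for k = 0 and k = 1 (AR order 1):
  gamma(0) = phi_1 gamma(1) + c_0
  gamma(1) = phi_1 gamma(0) + c_1
Substituting the second into the first: gamma(0) (1 - phi_1^2) = c_0 + phi_1 c_1, so
  gamma(0) = (c_0 + phi_1 c_1) / (1 - phi_1^2) = (1.174084 + (0.208)(-0.534)) / (1 - (0.208)^2) = 1.063012 / 0.956736 = 1.111082.
  gamma(1) = phi_1 gamma(0) + c_1 = (0.208)(1.111082) + (-0.534) = -0.302895.
Therefore gamma(1) = -0.3029 (to 4 decimal places).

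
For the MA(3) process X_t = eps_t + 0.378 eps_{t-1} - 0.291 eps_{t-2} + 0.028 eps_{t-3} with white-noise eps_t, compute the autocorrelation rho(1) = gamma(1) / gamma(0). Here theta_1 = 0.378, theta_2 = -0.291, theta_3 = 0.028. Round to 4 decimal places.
\rho(1) = 0.2115

For an MA(q) process with theta_0 = 1, the autocovariance is
  gamma(k) = sigma^2 * sum_{i=0..q-k} theta_i * theta_{i+k},
and rho(k) = gamma(k) / gamma(0). Sigma^2 cancels.
  numerator   = (1)*(0.378) + (0.378)*(-0.291) + (-0.291)*(0.028) = 0.259854.
  denominator = (1)^2 + (0.378)^2 + (-0.291)^2 + (0.028)^2 = 1.228349.
  rho(1) = 0.259854 / 1.228349 = 0.2115.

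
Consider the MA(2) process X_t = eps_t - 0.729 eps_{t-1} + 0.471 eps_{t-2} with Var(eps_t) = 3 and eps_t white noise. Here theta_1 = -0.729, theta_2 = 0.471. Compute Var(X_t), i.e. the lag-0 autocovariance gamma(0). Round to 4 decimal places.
\gamma(0) = 5.2598

For an MA(q) process X_t = eps_t + sum_i theta_i eps_{t-i} with
Var(eps_t) = sigma^2, the variance is
  gamma(0) = sigma^2 * (1 + sum_i theta_i^2).
  sum_i theta_i^2 = (-0.729)^2 + (0.471)^2 = 0.531441 + 0.221841 = 0.753282.
  gamma(0) = 3 * (1 + 0.753282) = 3 * 1.753282 = 5.259846, which rounds to 5.2598.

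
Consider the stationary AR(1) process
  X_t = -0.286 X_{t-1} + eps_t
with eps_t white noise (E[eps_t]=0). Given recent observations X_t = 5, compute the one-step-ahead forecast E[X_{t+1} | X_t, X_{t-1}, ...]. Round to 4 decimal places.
E[X_{t+1} \mid \mathcal F_t] = -1.4300

For an AR(p) model X_t = c + sum_i phi_i X_{t-i} + eps_t, the
one-step-ahead conditional mean is
  E[X_{t+1} | X_t, ...] = c + sum_i phi_i X_{t+1-i}.
Substitute known values:
  E[X_{t+1} | ...] = (-0.286) * (5)
                   = -1.4300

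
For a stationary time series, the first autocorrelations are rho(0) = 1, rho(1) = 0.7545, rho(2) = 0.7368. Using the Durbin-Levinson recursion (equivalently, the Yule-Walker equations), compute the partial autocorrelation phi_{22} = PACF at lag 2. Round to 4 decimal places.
\phi_{22} = 0.3889

The PACF at lag k is phi_{kk}, the last component of the solution
to the Yule-Walker system G_k phi = r_k where
  (G_k)_{ij} = rho(|i - j|), (r_k)_i = rho(i), i,j = 1..k.
Equivalently, Durbin-Levinson gives phi_{kk} iteratively:
  phi_{11} = rho(1)
  phi_{kk} = [rho(k) - sum_{j=1..k-1} phi_{k-1,j} rho(k-j)]
            / [1 - sum_{j=1..k-1} phi_{k-1,j} rho(j)],
  phi_{k,j} = phi_{k-1,j} - phi_{kk} phi_{k-1,k-j},  j = 1..k-1.
Step k = 1:
  phi_11 = rho(1) = 0.7545.
Step k = 2:
  phi_22 = [rho(2) - phi_11 rho(1)] / [1 - phi_11 rho(1)] = [0.7368 - (0.7545)(0.7545)] / [1 - (0.7545)(0.7545)]
         = 0.16752975 / 0.43072975 = 0.3889.
Therefore phi_{22} = 0.3889.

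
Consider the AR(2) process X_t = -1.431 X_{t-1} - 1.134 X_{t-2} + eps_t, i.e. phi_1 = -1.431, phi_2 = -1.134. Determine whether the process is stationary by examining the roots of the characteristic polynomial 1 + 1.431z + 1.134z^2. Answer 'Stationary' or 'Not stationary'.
\text{Not stationary}

The AR(p) characteristic polynomial is P(z) = 1 + 1.431z + 1.134z^2.
Stationarity requires all roots to lie outside the unit circle, i.e. |z| > 1 for every root.
Set 1 + (1.431) z + (1.134) z^2 = 0, i.e. a z^2 + b z + c = 0 with a = 1.134, b = 1.431, c = 1.
Discriminant D = b^2 - 4ac = (1.431)^2 - 4*(1.134)*1 = 2.047761 - (4.536) = -2.488239.
D < 0, so the roots are the complex-conjugate pair z = (-b +/- i sqrt(-D)) / (2a) = -0.631 +/- 0.6955i.
For a conjugate pair |z|^2 = z * conj(z) = (product of roots) = c/a = 1/(1.134) = 0.881834, so |z| = sqrt(0.881834) = 0.9391 for both roots.
Moduli of all roots: 0.9391, 0.9391.
All moduli strictly greater than 1? No.
Verdict: Not stationary.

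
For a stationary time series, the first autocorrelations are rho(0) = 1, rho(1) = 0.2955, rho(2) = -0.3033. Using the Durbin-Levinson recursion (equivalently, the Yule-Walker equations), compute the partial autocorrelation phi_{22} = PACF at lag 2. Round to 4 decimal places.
\phi_{22} = -0.4280

The PACF at lag k is phi_{kk}, the last component of the solution
to the Yule-Walker system G_k phi = r_k where
  (G_k)_{ij} = rho(|i - j|), (r_k)_i = rho(i), i,j = 1..k.
Equivalently, Durbin-Levinson gives phi_{kk} iteratively:
  phi_{11} = rho(1)
  phi_{kk} = [rho(k) - sum_{j=1..k-1} phi_{k-1,j} rho(k-j)]
            / [1 - sum_{j=1..k-1} phi_{k-1,j} rho(j)],
  phi_{k,j} = phi_{k-1,j} - phi_{kk} phi_{k-1,k-j},  j = 1..k-1.
Step k = 1:
  phi_11 = rho(1) = 0.2955.
Step k = 2:
  phi_22 = [rho(2) - phi_11 rho(1)] / [1 - phi_11 rho(1)] = [-0.3033 - (0.2955)(0.2955)] / [1 - (0.2955)(0.2955)]
         = -0.39062025 / 0.91267975 = -0.428.
Therefore phi_{22} = -0.4280.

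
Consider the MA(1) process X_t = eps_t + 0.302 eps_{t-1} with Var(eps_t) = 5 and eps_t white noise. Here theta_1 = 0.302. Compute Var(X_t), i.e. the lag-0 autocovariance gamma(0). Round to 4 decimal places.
\gamma(0) = 5.4560

For an MA(q) process X_t = eps_t + sum_i theta_i eps_{t-i} with
Var(eps_t) = sigma^2, the variance is
  gamma(0) = sigma^2 * (1 + sum_i theta_i^2).
  sum_i theta_i^2 = (0.302)^2 = 0.091204.
  gamma(0) = 5 * (1 + 0.091204) = 5 * 1.091204 = 5.45602, which rounds to 5.4560.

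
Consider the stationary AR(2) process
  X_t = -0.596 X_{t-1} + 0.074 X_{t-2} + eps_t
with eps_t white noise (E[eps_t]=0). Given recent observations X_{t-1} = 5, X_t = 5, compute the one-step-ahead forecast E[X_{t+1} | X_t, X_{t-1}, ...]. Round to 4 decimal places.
E[X_{t+1} \mid \mathcal F_t] = -2.6100

For an AR(p) model X_t = c + sum_i phi_i X_{t-i} + eps_t, the
one-step-ahead conditional mean is
  E[X_{t+1} | X_t, ...] = c + sum_i phi_i X_{t+1-i}.
Substitute known values:
  E[X_{t+1} | ...] = (-0.596) * (5) + (0.074) * (5)
                   = -2.6100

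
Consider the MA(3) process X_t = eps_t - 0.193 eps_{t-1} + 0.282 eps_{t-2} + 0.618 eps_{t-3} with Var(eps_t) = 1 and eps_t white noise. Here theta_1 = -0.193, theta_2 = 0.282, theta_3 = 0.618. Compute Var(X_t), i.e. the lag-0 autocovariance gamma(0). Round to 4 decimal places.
\gamma(0) = 1.4987

For an MA(q) process X_t = eps_t + sum_i theta_i eps_{t-i} with
Var(eps_t) = sigma^2, the variance is
  gamma(0) = sigma^2 * (1 + sum_i theta_i^2).
  sum_i theta_i^2 = (-0.193)^2 + (0.282)^2 + (0.618)^2 = 0.037249 + 0.079524 + 0.381924 = 0.498697.
  gamma(0) = 1 * (1 + 0.498697) = 1 * 1.498697 = 1.498697, which rounds to 1.4987.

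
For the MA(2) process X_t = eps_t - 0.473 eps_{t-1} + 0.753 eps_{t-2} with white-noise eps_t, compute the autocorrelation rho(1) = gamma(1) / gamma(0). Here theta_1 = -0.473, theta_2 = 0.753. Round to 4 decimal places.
\rho(1) = -0.4630

For an MA(q) process with theta_0 = 1, the autocovariance is
  gamma(k) = sigma^2 * sum_{i=0..q-k} theta_i * theta_{i+k},
and rho(k) = gamma(k) / gamma(0). Sigma^2 cancels.
  numerator   = (1)*(-0.473) + (-0.473)*(0.753) = -0.829169.
  denominator = (1)^2 + (-0.473)^2 + (0.753)^2 = 1.790738.
  rho(1) = -0.829169 / 1.790738 = -0.4630.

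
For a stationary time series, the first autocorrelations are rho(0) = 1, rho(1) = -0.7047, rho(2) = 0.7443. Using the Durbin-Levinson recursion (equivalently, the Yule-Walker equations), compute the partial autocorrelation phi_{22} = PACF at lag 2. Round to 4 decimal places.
\phi_{22} = 0.4921

The PACF at lag k is phi_{kk}, the last component of the solution
to the Yule-Walker system G_k phi = r_k where
  (G_k)_{ij} = rho(|i - j|), (r_k)_i = rho(i), i,j = 1..k.
Equivalently, Durbin-Levinson gives phi_{kk} iteratively:
  phi_{11} = rho(1)
  phi_{kk} = [rho(k) - sum_{j=1..k-1} phi_{k-1,j} rho(k-j)]
            / [1 - sum_{j=1..k-1} phi_{k-1,j} rho(j)],
  phi_{k,j} = phi_{k-1,j} - phi_{kk} phi_{k-1,k-j},  j = 1..k-1.
Step k = 1:
  phi_11 = rho(1) = -0.7047.
Step k = 2:
  phi_22 = [rho(2) - phi_11 rho(1)] / [1 - phi_11 rho(1)] = [0.7443 - (-0.7047)(-0.7047)] / [1 - (-0.7047)(-0.7047)]
         = 0.24769791 / 0.50339791 = 0.4921.
Therefore phi_{22} = 0.4921.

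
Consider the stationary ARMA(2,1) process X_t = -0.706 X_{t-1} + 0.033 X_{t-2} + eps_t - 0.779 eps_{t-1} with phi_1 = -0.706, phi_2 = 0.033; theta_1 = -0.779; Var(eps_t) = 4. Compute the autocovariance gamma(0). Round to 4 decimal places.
\gamma(0) = 23.5334

Multiply the model equation by X_{t-k} and take expectations. With theta_0 = psi_0 = 1 and psi_j the MA(infinity) weights, this gives
  gamma(k) - sum_i phi_i gamma(k-i) = c_k,
  c_k = sigma^2 * sum_{j=k..q} theta_j psi_{j-k}   (c_k = 0 for k > q),
using gamma(-m) = gamma(m).
psi-weights needed (psi_j = theta_j + sum_i phi_i psi_{j-i}):
  psi_1 = theta_1 + phi_1 = -0.779 + (-0.706) = -1.485
Right-hand sides:
  c_0 = sigma^2 (1 + theta_1 psi_1) = 4 * (1 + (-0.779)(-1.485)) = 4 * 2.156815 = 8.62726
  c_1 = sigma^2 theta_1 = 4 * (-0.779) = -3.116
  c_2 = 0
Equations for k = 0, 1, 2 (AR order 2, c_2 = 0):
  (E0) gamma(0) = phi_1 gamma(1) + phi_2 gamma(2) + c_0
  (E1) gamma(1) = phi_1 gamma(0) + phi_2 gamma(1) + c_1
  (E2) gamma(2) = phi_1 gamma(1) + phi_2 gamma(0)
From (E1): gamma(1) = A gamma(0) + B with
  A = phi_1 / (1 - phi_2) = -0.706 / 0.967 = -0.730093,   B = c_1 / (1 - phi_2) = -3.116 / 0.967 = -3.222337.
Insert (E2) into (E0): gamma(0) (1 - phi_2^2) = phi_1 (1 + phi_2) gamma(1) + c_0.
  phi_1 (1 + phi_2) = (-0.706)(1.033) = -0.729298,   1 - phi_2^2 = 0.998911.
Replace gamma(1) by A gamma(0) + B and collect gamma(0):
  gamma(0) [0.998911 - (-0.729298)(-0.730093)] = (-0.729298)(-3.222337) + 8.62726
  gamma(0) * 0.466456 = 10.977304
  gamma(0) = 10.977304 / 0.466456 = 23.533439.
Therefore gamma(0) = 23.5334 (to 4 decimal places).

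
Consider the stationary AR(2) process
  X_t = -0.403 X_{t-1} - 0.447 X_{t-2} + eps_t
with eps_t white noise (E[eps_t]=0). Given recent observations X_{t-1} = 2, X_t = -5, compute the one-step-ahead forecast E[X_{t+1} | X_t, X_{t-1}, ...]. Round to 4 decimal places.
E[X_{t+1} \mid \mathcal F_t] = 1.1210

For an AR(p) model X_t = c + sum_i phi_i X_{t-i} + eps_t, the
one-step-ahead conditional mean is
  E[X_{t+1} | X_t, ...] = c + sum_i phi_i X_{t+1-i}.
Substitute known values:
  E[X_{t+1} | ...] = (-0.403) * (-5) + (-0.447) * (2)
                   = 1.1210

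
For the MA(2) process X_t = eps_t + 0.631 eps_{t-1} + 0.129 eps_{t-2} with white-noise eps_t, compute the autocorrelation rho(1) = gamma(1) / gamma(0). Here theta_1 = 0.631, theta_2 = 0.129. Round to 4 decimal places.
\rho(1) = 0.5035

For an MA(q) process with theta_0 = 1, the autocovariance is
  gamma(k) = sigma^2 * sum_{i=0..q-k} theta_i * theta_{i+k},
and rho(k) = gamma(k) / gamma(0). Sigma^2 cancels.
  numerator   = (1)*(0.631) + (0.631)*(0.129) = 0.712399.
  denominator = (1)^2 + (0.631)^2 + (0.129)^2 = 1.414802.
  rho(1) = 0.712399 / 1.414802 = 0.5035.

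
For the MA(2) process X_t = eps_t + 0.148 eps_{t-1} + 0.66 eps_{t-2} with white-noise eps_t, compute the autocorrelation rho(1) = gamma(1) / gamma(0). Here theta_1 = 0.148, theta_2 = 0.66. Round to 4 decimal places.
\rho(1) = 0.1686

For an MA(q) process with theta_0 = 1, the autocovariance is
  gamma(k) = sigma^2 * sum_{i=0..q-k} theta_i * theta_{i+k},
and rho(k) = gamma(k) / gamma(0). Sigma^2 cancels.
  numerator   = (1)*(0.148) + (0.148)*(0.66) = 0.24568.
  denominator = (1)^2 + (0.148)^2 + (0.66)^2 = 1.457504.
  rho(1) = 0.24568 / 1.457504 = 0.1686.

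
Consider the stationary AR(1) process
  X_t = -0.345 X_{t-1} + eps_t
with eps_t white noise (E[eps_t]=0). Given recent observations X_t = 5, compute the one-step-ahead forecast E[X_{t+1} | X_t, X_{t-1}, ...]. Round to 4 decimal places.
E[X_{t+1} \mid \mathcal F_t] = -1.7250

For an AR(p) model X_t = c + sum_i phi_i X_{t-i} + eps_t, the
one-step-ahead conditional mean is
  E[X_{t+1} | X_t, ...] = c + sum_i phi_i X_{t+1-i}.
Substitute known values:
  E[X_{t+1} | ...] = (-0.345) * (5)
                   = -1.7250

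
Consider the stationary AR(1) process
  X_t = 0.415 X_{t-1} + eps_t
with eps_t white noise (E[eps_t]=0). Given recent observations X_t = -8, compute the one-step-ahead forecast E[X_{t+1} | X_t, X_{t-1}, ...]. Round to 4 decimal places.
E[X_{t+1} \mid \mathcal F_t] = -3.3200

For an AR(p) model X_t = c + sum_i phi_i X_{t-i} + eps_t, the
one-step-ahead conditional mean is
  E[X_{t+1} | X_t, ...] = c + sum_i phi_i X_{t+1-i}.
Substitute known values:
  E[X_{t+1} | ...] = (0.415) * (-8)
                   = -3.3200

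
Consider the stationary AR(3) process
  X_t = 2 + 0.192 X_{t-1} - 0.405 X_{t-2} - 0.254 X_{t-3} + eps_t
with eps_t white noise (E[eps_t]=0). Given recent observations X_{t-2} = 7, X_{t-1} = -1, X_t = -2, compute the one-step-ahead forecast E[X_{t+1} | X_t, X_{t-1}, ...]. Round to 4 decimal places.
E[X_{t+1} \mid \mathcal F_t] = 0.2430

For an AR(p) model X_t = c + sum_i phi_i X_{t-i} + eps_t, the
one-step-ahead conditional mean is
  E[X_{t+1} | X_t, ...] = c + sum_i phi_i X_{t+1-i}.
Substitute known values:
  E[X_{t+1} | ...] = 2 + (0.192) * (-2) + (-0.405) * (-1) + (-0.254) * (7)
                   = 0.2430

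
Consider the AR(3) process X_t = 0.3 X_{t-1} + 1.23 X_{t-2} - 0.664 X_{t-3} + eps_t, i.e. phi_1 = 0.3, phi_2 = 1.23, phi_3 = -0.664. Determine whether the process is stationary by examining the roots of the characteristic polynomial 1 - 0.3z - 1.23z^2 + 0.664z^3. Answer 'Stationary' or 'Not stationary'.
\text{Not stationary}

The AR(p) characteristic polynomial is P(z) = 1 - 0.3z - 1.23z^2 + 0.664z^3.
Stationarity requires all roots to lie outside the unit circle, i.e. |z| > 1 for every root.
Degree 3: look for a simple real root z0 first, then factor out (1 - z/z0) and solve the remaining quadratic.
Testing z0 = 1.25: P(1.25) = 1 + (-0.3)(1.25) + (-1.23)(1.25)^2 + (0.664)(1.25)^3
  = 1 + (-0.375) + (-1.921875) + (1.296875) = 0.  So z_0 = 1.25 is a root, |z_0| = 1.25.
Divide out the factor (1 - 0.8 z) = (1 - z/z0) (since 1/z0 = 0.8):
  P(z) = (1 - 0.8 z)(1 + (0.5) z + (-0.83) z^2)
  [check: z-coef 0.5 - (0.8) = -0.3; z^2-coef -0.83 - (0.8)(0.5) = -1.23; z^3-coef -(0.8)(-0.83) = 0.664.]
Remaining roots from the quadratic factor 1 + (0.5) z + (-0.83) z^2:
  Set 1 + (0.5) z + (-0.83) z^2 = 0, i.e. a z^2 + b z + c = 0 with a = -0.83, b = 0.5, c = 1.
  Discriminant D = b^2 - 4ac = (0.5)^2 - 4*(-0.83)*1 = 0.25 - (-3.32) = 3.57.
  D >= 0, so the roots are real: z = (-b +/- sqrt(D)) / (2a) = (-0.5 +/- 1.889444) / (-1.66).
    z_1 = (-0.5 + 1.889444) / (-1.66) = -0.837,   |z_1| = 0.837.
    z_2 = (-0.5 - 1.889444) / (-1.66) = 1.4394,   |z_2| = 1.4394.
Moduli of all roots: 1.2500, 0.8370, 1.4394.
All moduli strictly greater than 1? No.
Verdict: Not stationary.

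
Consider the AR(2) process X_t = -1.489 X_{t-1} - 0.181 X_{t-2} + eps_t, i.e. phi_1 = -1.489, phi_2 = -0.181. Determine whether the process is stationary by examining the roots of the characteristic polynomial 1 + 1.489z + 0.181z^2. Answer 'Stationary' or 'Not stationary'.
\text{Not stationary}

The AR(p) characteristic polynomial is P(z) = 1 + 1.489z + 0.181z^2.
Stationarity requires all roots to lie outside the unit circle, i.e. |z| > 1 for every root.
Set 1 + (1.489) z + (0.181) z^2 = 0, i.e. a z^2 + b z + c = 0 with a = 0.181, b = 1.489, c = 1.
Discriminant D = b^2 - 4ac = (1.489)^2 - 4*(0.181)*1 = 2.217121 - (0.724) = 1.493121.
D >= 0, so the roots are real: z = (-b +/- sqrt(D)) / (2a) = (-1.489 +/- 1.221933) / (0.362).
  z_1 = (-1.489 + 1.221933) / (0.362) = -0.7378,   |z_1| = 0.7378.
  z_2 = (-1.489 - 1.221933) / (0.362) = -7.4888,   |z_2| = 7.4888.
Moduli of all roots: 0.7378, 7.4888.
All moduli strictly greater than 1? No.
Verdict: Not stationary.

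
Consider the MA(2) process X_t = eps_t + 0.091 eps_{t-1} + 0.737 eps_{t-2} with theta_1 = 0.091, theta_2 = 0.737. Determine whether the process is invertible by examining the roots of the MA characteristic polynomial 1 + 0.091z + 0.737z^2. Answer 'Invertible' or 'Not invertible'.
\text{Invertible}

The MA(q) characteristic polynomial is P(z) = 1 + 0.091z + 0.737z^2.
Invertibility requires all roots to lie outside the unit circle, i.e. |z| > 1 for every root.
Set 1 + (0.091) z + (0.737) z^2 = 0, i.e. a z^2 + b z + c = 0 with a = 0.737, b = 0.091, c = 1.
Discriminant D = b^2 - 4ac = (0.091)^2 - 4*(0.737)*1 = 0.008281 - (2.948) = -2.939719.
D < 0, so the roots are the complex-conjugate pair z = (-b +/- i sqrt(-D)) / (2a) = -0.0617 +/- 1.1632i.
For a conjugate pair |z|^2 = z * conj(z) = (product of roots) = c/a = 1/(0.737) = 1.356852, so |z| = sqrt(1.356852) = 1.1648 for both roots.
Moduli of all roots: 1.1648, 1.1648.
All moduli strictly greater than 1? Yes.
Verdict: Invertible.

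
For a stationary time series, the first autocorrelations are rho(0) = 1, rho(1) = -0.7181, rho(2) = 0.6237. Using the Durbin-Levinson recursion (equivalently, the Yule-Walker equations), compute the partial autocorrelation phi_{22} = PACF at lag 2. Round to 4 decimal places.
\phi_{22} = 0.2231

The PACF at lag k is phi_{kk}, the last component of the solution
to the Yule-Walker system G_k phi = r_k where
  (G_k)_{ij} = rho(|i - j|), (r_k)_i = rho(i), i,j = 1..k.
Equivalently, Durbin-Levinson gives phi_{kk} iteratively:
  phi_{11} = rho(1)
  phi_{kk} = [rho(k) - sum_{j=1..k-1} phi_{k-1,j} rho(k-j)]
            / [1 - sum_{j=1..k-1} phi_{k-1,j} rho(j)],
  phi_{k,j} = phi_{k-1,j} - phi_{kk} phi_{k-1,k-j},  j = 1..k-1.
Step k = 1:
  phi_11 = rho(1) = -0.7181.
Step k = 2:
  phi_22 = [rho(2) - phi_11 rho(1)] / [1 - phi_11 rho(1)] = [0.6237 - (-0.7181)(-0.7181)] / [1 - (-0.7181)(-0.7181)]
         = 0.10803239 / 0.48433239 = 0.2231.
Therefore phi_{22} = 0.2231.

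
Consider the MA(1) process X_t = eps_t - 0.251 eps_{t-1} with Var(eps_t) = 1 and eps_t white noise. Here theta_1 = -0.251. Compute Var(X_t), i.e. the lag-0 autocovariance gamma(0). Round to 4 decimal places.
\gamma(0) = 1.0630

For an MA(q) process X_t = eps_t + sum_i theta_i eps_{t-i} with
Var(eps_t) = sigma^2, the variance is
  gamma(0) = sigma^2 * (1 + sum_i theta_i^2).
  sum_i theta_i^2 = (-0.251)^2 = 0.063001.
  gamma(0) = 1 * (1 + 0.063001) = 1 * 1.063001 = 1.063001, which rounds to 1.0630.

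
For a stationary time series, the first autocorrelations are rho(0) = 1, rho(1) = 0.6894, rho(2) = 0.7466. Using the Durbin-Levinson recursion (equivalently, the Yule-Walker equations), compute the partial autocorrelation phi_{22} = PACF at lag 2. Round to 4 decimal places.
\phi_{22} = 0.5171

The PACF at lag k is phi_{kk}, the last component of the solution
to the Yule-Walker system G_k phi = r_k where
  (G_k)_{ij} = rho(|i - j|), (r_k)_i = rho(i), i,j = 1..k.
Equivalently, Durbin-Levinson gives phi_{kk} iteratively:
  phi_{11} = rho(1)
  phi_{kk} = [rho(k) - sum_{j=1..k-1} phi_{k-1,j} rho(k-j)]
            / [1 - sum_{j=1..k-1} phi_{k-1,j} rho(j)],
  phi_{k,j} = phi_{k-1,j} - phi_{kk} phi_{k-1,k-j},  j = 1..k-1.
Step k = 1:
  phi_11 = rho(1) = 0.6894.
Step k = 2:
  phi_22 = [rho(2) - phi_11 rho(1)] / [1 - phi_11 rho(1)] = [0.7466 - (0.6894)(0.6894)] / [1 - (0.6894)(0.6894)]
         = 0.27132764 / 0.52472764 = 0.5171.
Therefore phi_{22} = 0.5171.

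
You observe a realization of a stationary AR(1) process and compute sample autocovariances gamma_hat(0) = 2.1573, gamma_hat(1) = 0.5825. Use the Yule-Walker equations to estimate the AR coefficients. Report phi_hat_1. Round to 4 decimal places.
\hat\phi_{1} = 0.2700

The Yule-Walker equations for an AR(p) process read, in matrix form,
  Gamma_p phi = r_p,   with   (Gamma_p)_{ij} = gamma(|i - j|),
                       (r_p)_i = gamma(i),   i,j = 1..p.
Substitute the sample gammas (Toeplitz matrix and right-hand side of size 1):
  Gamma_p = [[2.1573]]
  r_p     = [0.5825]
With p = 1 this is the single equation gamma(0) phi_1 = gamma(1):
  phi_hat_1 = gamma(1) / gamma(0) = 0.5825 / 2.1573 = 0.2700.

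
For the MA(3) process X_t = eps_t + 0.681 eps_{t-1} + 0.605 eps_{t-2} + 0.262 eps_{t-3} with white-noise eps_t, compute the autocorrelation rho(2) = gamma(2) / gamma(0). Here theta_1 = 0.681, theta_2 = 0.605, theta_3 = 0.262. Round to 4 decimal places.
\rho(2) = 0.4127

For an MA(q) process with theta_0 = 1, the autocovariance is
  gamma(k) = sigma^2 * sum_{i=0..q-k} theta_i * theta_{i+k},
and rho(k) = gamma(k) / gamma(0). Sigma^2 cancels.
  numerator   = (1)*(0.605) + (0.681)*(0.262) = 0.783422.
  denominator = (1)^2 + (0.681)^2 + (0.605)^2 + (0.262)^2 = 1.89843.
  rho(2) = 0.783422 / 1.89843 = 0.4127.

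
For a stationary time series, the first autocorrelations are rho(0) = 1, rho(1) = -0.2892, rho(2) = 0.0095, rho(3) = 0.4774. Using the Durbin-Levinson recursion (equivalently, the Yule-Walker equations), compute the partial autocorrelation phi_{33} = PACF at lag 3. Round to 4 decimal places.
\phi_{33} = 0.5020

The PACF at lag k is phi_{kk}, the last component of the solution
to the Yule-Walker system G_k phi = r_k where
  (G_k)_{ij} = rho(|i - j|), (r_k)_i = rho(i), i,j = 1..k.
Equivalently, Durbin-Levinson gives phi_{kk} iteratively:
  phi_{11} = rho(1)
  phi_{kk} = [rho(k) - sum_{j=1..k-1} phi_{k-1,j} rho(k-j)]
            / [1 - sum_{j=1..k-1} phi_{k-1,j} rho(j)],
  phi_{k,j} = phi_{k-1,j} - phi_{kk} phi_{k-1,k-j},  j = 1..k-1.
Step k = 1:
  phi_11 = rho(1) = -0.2892.
Step k = 2:
  phi_22 = [rho(2) - phi_11 rho(1)] / [1 - phi_11 rho(1)] = [0.0095 - (-0.2892)(-0.2892)] / [1 - (-0.2892)(-0.2892)]
         = -0.07413664 / 0.91636336 = -0.080903.
  Update: phi_21 = phi_11 - phi_22 phi_11 = -0.2892 - (-0.080903)(-0.2892) = -0.312597.
Step k = 3:
  phi_33 = [rho(3) - phi_21 rho(2) - phi_22 rho(1)] / [1 - phi_21 rho(1) - phi_22 rho(2)]
    numerator   = 0.4774 - (-0.312597)(0.0095) - (-0.080903)(-0.2892) = 0.4569725
    denominator = 1 - (-0.312597)(-0.2892) - (-0.080903)(0.0095) = 0.91036548
  phi_33 = 0.4569725 / 0.91036548 = 0.502.
Therefore phi_{33} = 0.5020.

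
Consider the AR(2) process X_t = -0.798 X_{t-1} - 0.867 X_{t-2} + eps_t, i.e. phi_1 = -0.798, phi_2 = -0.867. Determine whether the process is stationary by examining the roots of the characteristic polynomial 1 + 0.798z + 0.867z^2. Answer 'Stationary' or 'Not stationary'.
\text{Stationary}

The AR(p) characteristic polynomial is P(z) = 1 + 0.798z + 0.867z^2.
Stationarity requires all roots to lie outside the unit circle, i.e. |z| > 1 for every root.
Set 1 + (0.798) z + (0.867) z^2 = 0, i.e. a z^2 + b z + c = 0 with a = 0.867, b = 0.798, c = 1.
Discriminant D = b^2 - 4ac = (0.798)^2 - 4*(0.867)*1 = 0.636804 - (3.468) = -2.831196.
D < 0, so the roots are the complex-conjugate pair z = (-b +/- i sqrt(-D)) / (2a) = -0.4602 +/- 0.9704i.
For a conjugate pair |z|^2 = z * conj(z) = (product of roots) = c/a = 1/(0.867) = 1.153403, so |z| = sqrt(1.153403) = 1.074 for both roots.
Moduli of all roots: 1.0740, 1.0740.
All moduli strictly greater than 1? Yes.
Verdict: Stationary.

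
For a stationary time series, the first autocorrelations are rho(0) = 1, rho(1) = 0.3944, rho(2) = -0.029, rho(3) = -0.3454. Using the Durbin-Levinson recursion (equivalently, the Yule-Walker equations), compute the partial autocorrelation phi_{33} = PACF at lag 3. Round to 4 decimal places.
\phi_{33} = -0.3050

The PACF at lag k is phi_{kk}, the last component of the solution
to the Yule-Walker system G_k phi = r_k where
  (G_k)_{ij} = rho(|i - j|), (r_k)_i = rho(i), i,j = 1..k.
Equivalently, Durbin-Levinson gives phi_{kk} iteratively:
  phi_{11} = rho(1)
  phi_{kk} = [rho(k) - sum_{j=1..k-1} phi_{k-1,j} rho(k-j)]
            / [1 - sum_{j=1..k-1} phi_{k-1,j} rho(j)],
  phi_{k,j} = phi_{k-1,j} - phi_{kk} phi_{k-1,k-j},  j = 1..k-1.
Step k = 1:
  phi_11 = rho(1) = 0.3944.
Step k = 2:
  phi_22 = [rho(2) - phi_11 rho(1)] / [1 - phi_11 rho(1)] = [-0.029 - (0.3944)(0.3944)] / [1 - (0.3944)(0.3944)]
         = -0.18455136 / 0.84444864 = -0.218547.
  Update: phi_21 = phi_11 - phi_22 phi_11 = 0.3944 - (-0.218547)(0.3944) = 0.480595.
Step k = 3:
  phi_33 = [rho(3) - phi_21 rho(2) - phi_22 rho(1)] / [1 - phi_21 rho(1) - phi_22 rho(2)]
    numerator   = -0.3454 - (0.480595)(-0.029) - (-0.218547)(0.3944) = -0.24526798
    denominator = 1 - (0.480595)(0.3944) - (-0.218547)(-0.029) = 0.80411557
  phi_33 = -0.24526798 / 0.80411557 = -0.305.
Therefore phi_{33} = -0.3050.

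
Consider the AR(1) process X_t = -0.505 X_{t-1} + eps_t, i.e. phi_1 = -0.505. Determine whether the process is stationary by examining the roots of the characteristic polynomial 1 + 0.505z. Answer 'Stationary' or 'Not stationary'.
\text{Stationary}

The AR(p) characteristic polynomial is P(z) = 1 + 0.505z.
Stationarity requires all roots to lie outside the unit circle, i.e. |z| > 1 for every root.
This is linear in z: 1 + (0.505) z = 0  =>  z = -1/(0.505) = -1.980198,  |z| = 1.980198.
Moduli of all roots: 1.9802.
All moduli strictly greater than 1? Yes.
Verdict: Stationary.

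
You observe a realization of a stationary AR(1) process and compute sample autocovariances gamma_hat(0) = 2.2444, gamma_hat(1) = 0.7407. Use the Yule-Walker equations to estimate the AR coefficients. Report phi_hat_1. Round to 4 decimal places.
\hat\phi_{1} = 0.3300

The Yule-Walker equations for an AR(p) process read, in matrix form,
  Gamma_p phi = r_p,   with   (Gamma_p)_{ij} = gamma(|i - j|),
                       (r_p)_i = gamma(i),   i,j = 1..p.
Substitute the sample gammas (Toeplitz matrix and right-hand side of size 1):
  Gamma_p = [[2.2444]]
  r_p     = [0.7407]
With p = 1 this is the single equation gamma(0) phi_1 = gamma(1):
  phi_hat_1 = gamma(1) / gamma(0) = 0.7407 / 2.2444 = 0.3300.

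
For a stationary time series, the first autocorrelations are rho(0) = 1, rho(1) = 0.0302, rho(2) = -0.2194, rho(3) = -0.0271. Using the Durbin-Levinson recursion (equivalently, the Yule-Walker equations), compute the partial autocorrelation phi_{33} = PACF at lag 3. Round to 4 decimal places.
\phi_{33} = -0.0130

The PACF at lag k is phi_{kk}, the last component of the solution
to the Yule-Walker system G_k phi = r_k where
  (G_k)_{ij} = rho(|i - j|), (r_k)_i = rho(i), i,j = 1..k.
Equivalently, Durbin-Levinson gives phi_{kk} iteratively:
  phi_{11} = rho(1)
  phi_{kk} = [rho(k) - sum_{j=1..k-1} phi_{k-1,j} rho(k-j)]
            / [1 - sum_{j=1..k-1} phi_{k-1,j} rho(j)],
  phi_{k,j} = phi_{k-1,j} - phi_{kk} phi_{k-1,k-j},  j = 1..k-1.
Step k = 1:
  phi_11 = rho(1) = 0.0302.
Step k = 2:
  phi_22 = [rho(2) - phi_11 rho(1)] / [1 - phi_11 rho(1)] = [-0.2194 - (0.0302)(0.0302)] / [1 - (0.0302)(0.0302)]
         = -0.22031204 / 0.99908796 = -0.220513.
  Update: phi_21 = phi_11 - phi_22 phi_11 = 0.0302 - (-0.220513)(0.0302) = 0.036859.
Step k = 3:
  phi_33 = [rho(3) - phi_21 rho(2) - phi_22 rho(1)] / [1 - phi_21 rho(1) - phi_22 rho(2)]
    numerator   = -0.0271 - (0.036859)(-0.2194) - (-0.220513)(0.0302) = -0.01235353
    denominator = 1 - (0.036859)(0.0302) - (-0.220513)(-0.2194) = 0.95050626
  phi_33 = -0.01235353 / 0.95050626 = -0.013.
Therefore phi_{33} = -0.0130.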